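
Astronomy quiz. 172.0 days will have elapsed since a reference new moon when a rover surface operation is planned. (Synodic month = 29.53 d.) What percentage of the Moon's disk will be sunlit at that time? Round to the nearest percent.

Reduce mod P: 172.0 − 5×29.53 = 24.35 d into the current lunation.
Phase angle: θ = 360°·(24.35 d)/(29.53 d) = 296.9°.
With cos θ = 0.452, the lit fraction is (1 − 0.452)/2 ≈ 0.274, so 27%.

27%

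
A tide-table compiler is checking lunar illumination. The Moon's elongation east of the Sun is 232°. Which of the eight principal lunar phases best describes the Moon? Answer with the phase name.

232° lies in the waning gibbous sector of the 8-phase cycle.

waning gibbous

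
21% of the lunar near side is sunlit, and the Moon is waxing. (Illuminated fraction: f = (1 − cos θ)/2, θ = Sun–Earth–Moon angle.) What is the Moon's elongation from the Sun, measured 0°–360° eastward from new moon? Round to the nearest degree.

Invert f = (1 − cos θ)/2 to get cos θ = 1 − 2(0.21) = 0.580, hence θ₀ = arccos 0.580 = 54.5°.
Waxing ⇒ before full, so θ = 54.5°.

55°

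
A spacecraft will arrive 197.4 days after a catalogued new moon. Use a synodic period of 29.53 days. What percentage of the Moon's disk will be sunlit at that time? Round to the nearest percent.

70%

197.4 d spans 6 complete synodic months (6 × 29.53 = 177.18 d) plus 20.22 d.
Elongation θ = 360° × 20.22/29.53 ≈ 246.5°.
cos 246.5° = (-0.399), so f = (1 − (-0.399))/2 = 0.699, so 70%.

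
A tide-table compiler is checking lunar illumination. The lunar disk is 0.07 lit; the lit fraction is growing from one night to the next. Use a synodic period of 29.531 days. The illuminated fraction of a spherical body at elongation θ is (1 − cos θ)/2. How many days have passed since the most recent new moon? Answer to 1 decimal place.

2.5 days

Invert f = (1 − cos θ)/2 to get cos θ = 1 − 2(0.07) = 0.860, hence θ₀ = arccos 0.860 = 30.7°.
The Moon is waxing (0°–180°), so θ = 30.7° directly.
At 360°/29.531 d per day, 30.7° corresponds to 2.52 days.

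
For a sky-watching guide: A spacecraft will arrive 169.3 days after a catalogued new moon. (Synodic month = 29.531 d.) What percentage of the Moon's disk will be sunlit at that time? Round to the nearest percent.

169.3 d spans 5 complete synodic months (5 × 29.531 = 147.66 d) plus 21.65 d.
Phase angle: θ = 360°·(21.65 d)/(29.531 d) = 263.9°.
Illuminated fraction = (1 − cos 263.9°)/2 = (1 − (-0.107))/2 ≈ 0.553, so 55%.

55%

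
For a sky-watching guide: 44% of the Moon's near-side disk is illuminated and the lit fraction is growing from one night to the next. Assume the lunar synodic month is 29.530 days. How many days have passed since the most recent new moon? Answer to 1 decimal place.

6.8 days

From f = (1 − cos θ)/2: cos θ = 1 − 2×0.44 = 0.120; arccos → 83.1°.
Waxing ⇒ before full, so θ = 83.1°.
That fraction of the synodic month is 83.1/360 × 29.530 d ≈ 6.82 d.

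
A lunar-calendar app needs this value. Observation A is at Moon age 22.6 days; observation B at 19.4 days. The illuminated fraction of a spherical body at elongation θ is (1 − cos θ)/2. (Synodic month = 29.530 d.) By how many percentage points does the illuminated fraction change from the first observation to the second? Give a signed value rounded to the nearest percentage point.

First observation: θ = 360°·22.6/29.530 = 275.5°, so f = 0.452.
Second observation: θ = 236.5°, f = 0.776.
Δf = 0.776 − 0.452 = +0.324, i.e. +32 pp.

+32 pp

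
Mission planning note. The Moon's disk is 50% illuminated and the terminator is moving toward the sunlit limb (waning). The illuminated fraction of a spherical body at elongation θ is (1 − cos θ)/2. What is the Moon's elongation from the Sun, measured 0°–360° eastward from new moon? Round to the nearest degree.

270°

cos θ = 1 − 2f = 0.000, giving a principal value of 90.0°.
A waning Moon lies in 180°–360°, so θ = 360° − 90.0° = 270.0°.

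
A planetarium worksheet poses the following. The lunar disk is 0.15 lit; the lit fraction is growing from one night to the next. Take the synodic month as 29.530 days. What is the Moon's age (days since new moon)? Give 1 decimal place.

From f = (1 − cos θ)/2: cos θ = 1 − 2×0.15 = 0.700; arccos → 45.6°.
Waxing ⇒ before full, so θ = 45.6°.
That fraction of the synodic month is 45.6/360 × 29.530 d ≈ 3.74 d.

3.7 days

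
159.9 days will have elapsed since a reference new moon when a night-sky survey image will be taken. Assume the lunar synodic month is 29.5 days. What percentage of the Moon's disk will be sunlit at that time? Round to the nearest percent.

159.9 d spans 5 complete synodic months (5 × 29.5 = 147.50 d) plus 12.40 d.
Elongation θ = 360° × 12.40/29.5 ≈ 151.3°.
Illuminated fraction = (1 − cos 151.3°)/2 = (1 − (-0.877))/2 ≈ 0.939, so 94%.

94%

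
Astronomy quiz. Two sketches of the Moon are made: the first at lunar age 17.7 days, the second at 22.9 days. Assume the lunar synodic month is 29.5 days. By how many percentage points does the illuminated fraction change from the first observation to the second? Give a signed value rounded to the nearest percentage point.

-49 percentage points

θ₁ = 360° × 17.7/29.5 = 216.0°, f₁ = (1 − cos θ₁)/2 = 0.905.
θ₂ = 360° × 22.9/29.5 = 279.5°, f₂ = (1 − cos θ₂)/2 = 0.418.
Change = f₂ − f₁ = -0.487 → -49 percentage points.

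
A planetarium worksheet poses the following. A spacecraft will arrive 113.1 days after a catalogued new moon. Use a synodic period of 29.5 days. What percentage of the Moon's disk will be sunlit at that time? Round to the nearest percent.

25%

113.1 d spans 3 complete synodic months (3 × 29.5 = 88.50 d) plus 24.60 d.
Phase angle: θ = 360°·(24.60 d)/(29.5 d) = 300.2°.
cos 300.2° = 0.503, so f = (1 − 0.503)/2 = 0.248, so 25%.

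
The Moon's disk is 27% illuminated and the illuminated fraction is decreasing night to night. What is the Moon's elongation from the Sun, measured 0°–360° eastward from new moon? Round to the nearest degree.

Invert f = (1 − cos θ)/2 to get cos θ = 1 − 2(0.27) = 0.460, hence θ₀ = arccos 0.460 = 62.6°.
Waning ⇒ past full, so θ = 360° − 62.6° = 297.4°.

297°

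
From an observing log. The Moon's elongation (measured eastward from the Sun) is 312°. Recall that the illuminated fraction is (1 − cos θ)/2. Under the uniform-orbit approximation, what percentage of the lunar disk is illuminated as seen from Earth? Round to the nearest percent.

Half-versine of 312°: (1 − 0.669)/2 = 0.165, i.e. 17%.

17%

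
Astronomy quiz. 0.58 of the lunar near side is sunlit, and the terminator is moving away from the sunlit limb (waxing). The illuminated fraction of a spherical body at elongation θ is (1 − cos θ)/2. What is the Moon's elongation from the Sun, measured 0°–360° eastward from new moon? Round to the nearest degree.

cos θ = 1 − 2f = -0.160, giving a principal value of 99.2°.
The Moon is waxing (0°–180°), so θ = 99.2° directly.

99°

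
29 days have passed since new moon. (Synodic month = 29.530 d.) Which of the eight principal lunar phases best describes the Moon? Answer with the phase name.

new moon

At 29/29.530 of the cycle, θ ≈ 354° — the new moon range.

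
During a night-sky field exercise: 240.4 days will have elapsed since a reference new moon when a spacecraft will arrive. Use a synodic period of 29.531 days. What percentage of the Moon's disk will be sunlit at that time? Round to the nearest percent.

18%

Reduce mod P: 240.4 − 8×29.531 = 4.15 d into the current lunation.
Phase angle: θ = 360°·(4.15 d)/(29.531 d) = 50.6°.
Illuminated fraction = (1 − cos 50.6°)/2 = (1 − 0.635)/2 ≈ 0.183, so 18%.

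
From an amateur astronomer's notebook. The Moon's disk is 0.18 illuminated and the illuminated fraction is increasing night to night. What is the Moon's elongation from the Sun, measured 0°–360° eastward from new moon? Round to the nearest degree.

50°

Invert f = (1 − cos θ)/2 to get cos θ = 1 − 2(0.18) = 0.640, hence θ₀ = arccos 0.640 = 50.2°.
Before full moon the principal value applies: θ = 50.2°.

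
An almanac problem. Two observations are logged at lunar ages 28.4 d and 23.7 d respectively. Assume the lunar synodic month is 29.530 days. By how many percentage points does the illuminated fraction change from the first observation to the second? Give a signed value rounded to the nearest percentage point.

+32 percentage points

θ₁ = 360° × 28.4/29.530 = 346.2°, f₁ = (1 − cos θ₁)/2 = 0.014.
θ₂ = 360° × 23.7/29.530 = 288.9°, f₂ = (1 − cos θ₂)/2 = 0.338.
Change = f₂ − f₁ = +0.323 → +32 percentage points.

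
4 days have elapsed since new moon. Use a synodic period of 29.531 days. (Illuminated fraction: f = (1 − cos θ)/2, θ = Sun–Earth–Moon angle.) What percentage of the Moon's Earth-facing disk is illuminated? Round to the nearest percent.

Elongation θ = 360° × 4/29.531 ≈ 48.8°.
cos 48.8° = 0.659, so f = (1 − 0.659)/2 = 0.170, so 17%.

17%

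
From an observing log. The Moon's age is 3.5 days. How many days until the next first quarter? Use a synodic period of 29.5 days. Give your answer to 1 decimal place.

3.9 days

First quarter is 0.25 of the way through the cycle: age 0.25 × 29.5 = 7.375 d.
So 3.875 days remain (7.375 − 3.5).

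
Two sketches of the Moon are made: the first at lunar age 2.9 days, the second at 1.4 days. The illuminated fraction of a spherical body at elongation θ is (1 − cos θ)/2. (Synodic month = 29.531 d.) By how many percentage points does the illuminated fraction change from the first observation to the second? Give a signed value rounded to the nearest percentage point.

First observation: θ = 360°·2.9/29.531 = 35.4°, so f = 0.092.
Second observation: θ = 17.1°, f = 0.022.
Δf = 0.022 − 0.092 = -0.070, i.e. -7 pp.

-7 pp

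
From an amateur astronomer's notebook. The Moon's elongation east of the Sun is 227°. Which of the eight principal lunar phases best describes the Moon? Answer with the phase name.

227° lies in the waning gibbous sector of the 8-phase cycle.

waning gibbous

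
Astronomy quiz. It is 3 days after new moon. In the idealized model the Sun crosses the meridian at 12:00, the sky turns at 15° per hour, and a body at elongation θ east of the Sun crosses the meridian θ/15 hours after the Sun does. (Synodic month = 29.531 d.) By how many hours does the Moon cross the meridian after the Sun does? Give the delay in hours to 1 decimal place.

2.4 h

The Moon has covered 3/29.531 of its cycle, so θ ≈ 360° × 3/29.531 = 36.6°.
Delay after the Sun = 36.6° / (15°/h) ≈ 2.44 h.
So the Moon crosses the meridian 2.44 h after the Sun.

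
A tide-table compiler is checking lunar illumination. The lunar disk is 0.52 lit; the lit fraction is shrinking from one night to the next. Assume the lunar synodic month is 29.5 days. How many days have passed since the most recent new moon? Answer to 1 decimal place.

cos θ = 1 − 2f = -0.040, giving a principal value of 92.3°.
A waning Moon lies in 180°–360°, so θ = 360° − 92.3° = 267.7°.
Age = 29.5 × 267.7°/360° ≈ 21.94 days.

21.9 days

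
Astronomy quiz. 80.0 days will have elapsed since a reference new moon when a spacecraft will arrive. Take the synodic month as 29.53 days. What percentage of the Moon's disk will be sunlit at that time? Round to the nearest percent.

63%

Reduce mod P: 80.0 − 2×29.53 = 20.94 d into the current lunation.
The Moon has covered 20.94/29.53 of its cycle, so θ ≈ 360° × 20.94/29.53 = 255.3°.
With cos θ = (-0.254), the lit fraction is (1 − (-0.254))/2 ≈ 0.627, so 63%.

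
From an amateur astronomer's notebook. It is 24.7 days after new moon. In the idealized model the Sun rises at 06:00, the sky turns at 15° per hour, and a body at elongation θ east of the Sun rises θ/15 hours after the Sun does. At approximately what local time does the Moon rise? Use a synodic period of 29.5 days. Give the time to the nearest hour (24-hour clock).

Phase angle: θ = 360°·(24.7 d)/(29.5 d) = 301.4°.
Delay after the Sun = 301.4° / (15°/h) ≈ 20.09 h.
06:00 + 20.09 h ≈ 02:06 → 02:00 to the nearest hour.

02:00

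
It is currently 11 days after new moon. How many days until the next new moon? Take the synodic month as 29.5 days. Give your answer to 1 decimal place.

18.5 days

One full lunation from the last new moon is 29.5 d; remaining = 29.5 − 11 = 18.500 d.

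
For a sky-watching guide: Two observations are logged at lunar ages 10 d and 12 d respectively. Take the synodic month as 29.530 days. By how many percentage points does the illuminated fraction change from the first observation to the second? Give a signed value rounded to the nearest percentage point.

+15 pp

θ₁ = 360° × 10/29.530 = 121.9°, f₁ = (1 − cos θ₁)/2 = 0.764.
θ₂ = 360° × 12/29.530 = 146.3°, f₂ = (1 − cos θ₂)/2 = 0.916.
Change = f₂ − f₁ = +0.152 → +15 percentage points.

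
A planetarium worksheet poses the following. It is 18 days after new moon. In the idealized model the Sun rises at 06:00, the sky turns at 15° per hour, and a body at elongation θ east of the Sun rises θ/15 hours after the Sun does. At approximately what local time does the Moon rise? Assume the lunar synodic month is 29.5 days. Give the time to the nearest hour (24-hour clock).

The Moon has covered 18/29.5 of its cycle, so θ ≈ 360° × 18/29.5 = 219.7°.
Delay after the Sun = 219.7° / (15°/h) ≈ 14.64 h.
06:00 + 14.64 h ≈ 20:39 → 21:00 to the nearest hour.

21:00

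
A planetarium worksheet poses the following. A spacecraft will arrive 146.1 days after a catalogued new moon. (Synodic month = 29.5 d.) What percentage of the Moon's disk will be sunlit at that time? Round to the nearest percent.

2%

146.1/29.5 = 4.953 lunations, so 4 complete cycles and 28.10 d into the next.
The Moon has covered 28.10/29.5 of its cycle, so θ ≈ 360° × 28.10/29.5 = 342.9°.
cos 342.9° = 0.956, so f = (1 − 0.956)/2 = 0.022, so 2%.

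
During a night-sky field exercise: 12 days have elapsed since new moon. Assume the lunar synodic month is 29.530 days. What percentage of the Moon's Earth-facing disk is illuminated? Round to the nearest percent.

92%

The Moon has covered 12/29.530 of its cycle, so θ ≈ 360° × 12/29.530 = 146.3°.
cos 146.3° = (-0.832), so f = (1 − (-0.832))/2 = 0.916, so 92%.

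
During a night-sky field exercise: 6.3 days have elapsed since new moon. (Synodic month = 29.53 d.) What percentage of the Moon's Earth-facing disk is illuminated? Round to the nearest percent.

Phase angle: θ = 360°·(6.3 d)/(29.53 d) = 76.8°.
cos 76.8° = 0.228, so f = (1 − 0.228)/2 = 0.386, so 39%.

39%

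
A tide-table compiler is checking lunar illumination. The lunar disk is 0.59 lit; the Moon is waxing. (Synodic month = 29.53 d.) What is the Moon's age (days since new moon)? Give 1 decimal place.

8.2 days

cos θ = 1 − 2f = -0.180, giving a principal value of 100.4°.
The Moon is waxing (0°–180°), so θ = 100.4° directly.
Age = 29.53 × 100.4°/360° ≈ 8.23 days.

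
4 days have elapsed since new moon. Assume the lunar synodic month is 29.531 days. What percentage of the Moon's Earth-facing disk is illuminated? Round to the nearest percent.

17%

Phase angle: θ = 360°·(4 d)/(29.531 d) = 48.8°.
Illuminated fraction = (1 − cos 48.8°)/2 = (1 − 0.659)/2 ≈ 0.170, so 17%.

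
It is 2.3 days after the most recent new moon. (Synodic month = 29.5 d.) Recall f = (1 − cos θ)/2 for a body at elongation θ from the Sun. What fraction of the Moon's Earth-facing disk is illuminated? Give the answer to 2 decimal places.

0.06

Elongation θ = 360° × 2.3/29.5 ≈ 28.1°.
With cos θ = 0.882, the lit fraction is (1 − 0.882)/2 ≈ 0.059.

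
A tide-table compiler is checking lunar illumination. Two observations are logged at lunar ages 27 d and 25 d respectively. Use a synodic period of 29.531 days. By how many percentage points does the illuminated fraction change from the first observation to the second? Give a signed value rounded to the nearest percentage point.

First observation: θ = 360°·27/29.531 = 329.1°, so f = 0.071.
Second observation: θ = 304.8°, f = 0.215.
Δf = 0.215 − 0.071 = +0.144, i.e. +14 pp.

+14 pp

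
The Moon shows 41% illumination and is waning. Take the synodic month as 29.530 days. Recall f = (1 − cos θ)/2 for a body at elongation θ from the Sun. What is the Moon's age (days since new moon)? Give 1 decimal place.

23.0 days

Invert f = (1 − cos θ)/2 to get cos θ = 1 − 2(0.41) = 0.180, hence θ₀ = arccos 0.180 = 79.6°.
A waning Moon lies in 180°–360°, so θ = 360° − 79.6° = 280.4°.
That fraction of the synodic month is 280.4/360 × 29.530 d ≈ 23.00 d.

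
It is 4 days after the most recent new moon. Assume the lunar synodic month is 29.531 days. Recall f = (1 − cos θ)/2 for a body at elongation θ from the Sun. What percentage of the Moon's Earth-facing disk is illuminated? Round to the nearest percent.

The Moon has covered 4/29.531 of its cycle, so θ ≈ 360° × 4/29.531 = 48.8°.
cos 48.8° = 0.659, so f = (1 − 0.659)/2 = 0.170, so 17%.

17%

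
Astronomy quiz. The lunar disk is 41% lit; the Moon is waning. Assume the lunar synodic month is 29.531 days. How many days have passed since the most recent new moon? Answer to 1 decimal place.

From f = (1 − cos θ)/2: cos θ = 1 − 2×0.41 = 0.180; arccos → 79.6°.
Waning ⇒ past full, so θ = 360° − 79.6° = 280.4°.
At 360°/29.531 d per day, 280.4° corresponds to 23.00 days.

23.0 days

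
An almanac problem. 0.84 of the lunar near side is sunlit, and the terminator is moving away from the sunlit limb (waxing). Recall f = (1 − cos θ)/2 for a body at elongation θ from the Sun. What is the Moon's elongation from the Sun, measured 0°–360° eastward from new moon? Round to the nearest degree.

133°

cos θ = 1 − 2f = -0.680, giving a principal value of 132.8°.
The Moon is waxing (0°–180°), so θ = 132.8° directly.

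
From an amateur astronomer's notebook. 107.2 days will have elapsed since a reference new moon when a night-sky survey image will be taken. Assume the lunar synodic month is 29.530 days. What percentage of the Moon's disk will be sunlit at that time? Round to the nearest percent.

84%

107.2/29.530 = 3.630 lunations, so 3 complete cycles and 18.61 d into the next.
The Moon has covered 18.61/29.530 of its cycle, so θ ≈ 360° × 18.61/29.530 = 226.9°.
cos 226.9° = (-0.684), so f = (1 − (-0.684))/2 = 0.842, so 84%.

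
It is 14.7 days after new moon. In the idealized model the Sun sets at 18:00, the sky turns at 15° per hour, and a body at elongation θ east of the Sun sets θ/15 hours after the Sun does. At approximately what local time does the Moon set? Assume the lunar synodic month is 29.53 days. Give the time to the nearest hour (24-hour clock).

Elongation θ = 360° × 14.7/29.53 ≈ 179.2°.
At 15° of sky rotation per hour, 179.2° corresponds to a 11.95 h lag.
18:00 + 11.95 h ≈ 05:57 → 06:00 to the nearest hour.

06:00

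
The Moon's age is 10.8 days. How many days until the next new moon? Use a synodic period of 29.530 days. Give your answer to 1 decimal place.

The next new moon completes the synodic month: 29.530 − 10.8 = 18.730 days.

18.7 days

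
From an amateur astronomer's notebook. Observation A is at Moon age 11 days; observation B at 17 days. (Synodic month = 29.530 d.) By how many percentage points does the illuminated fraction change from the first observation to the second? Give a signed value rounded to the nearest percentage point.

θ₁ = 360° × 11/29.530 = 134.1°, f₁ = (1 − cos θ₁)/2 = 0.848.
θ₂ = 360° × 17/29.530 = 207.2°, f₂ = (1 − cos θ₂)/2 = 0.945.
Change = f₂ − f₁ = +0.097 → +10 percentage points.

+10 pp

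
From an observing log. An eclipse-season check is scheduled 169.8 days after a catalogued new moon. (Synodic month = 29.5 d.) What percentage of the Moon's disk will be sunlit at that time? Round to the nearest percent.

48%

169.8 d spans 5 complete synodic months (5 × 29.5 = 147.50 d) plus 22.30 d.
The Moon has covered 22.30/29.5 of its cycle, so θ ≈ 360° × 22.30/29.5 = 272.1°.
cos 272.1° = 0.037, so f = (1 − 0.037)/2 = 0.481, so 48%.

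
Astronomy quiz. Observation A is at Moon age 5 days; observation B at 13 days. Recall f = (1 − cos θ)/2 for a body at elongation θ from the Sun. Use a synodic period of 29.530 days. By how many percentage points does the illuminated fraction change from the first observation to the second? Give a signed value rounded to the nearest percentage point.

+71 percentage points

θ₁ = 360° × 5/29.530 = 61.0°, f₁ = (1 − cos θ₁)/2 = 0.257.
θ₂ = 360° × 13/29.530 = 158.5°, f₂ = (1 − cos θ₂)/2 = 0.965.
Change = f₂ − f₁ = +0.708 → +71 percentage points.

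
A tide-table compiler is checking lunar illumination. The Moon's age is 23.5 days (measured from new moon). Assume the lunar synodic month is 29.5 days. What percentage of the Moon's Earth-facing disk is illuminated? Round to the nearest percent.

Phase angle: θ = 360°·(23.5 d)/(29.5 d) = 286.8°.
cos 286.8° = 0.289, so f = (1 − 0.289)/2 = 0.356, so 36%.

36%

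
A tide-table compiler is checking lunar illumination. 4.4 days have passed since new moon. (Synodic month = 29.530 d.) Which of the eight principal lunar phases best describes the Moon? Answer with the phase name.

waxing crescent

At 4.4/29.530 of the cycle, θ ≈ 54° — the waxing crescent range.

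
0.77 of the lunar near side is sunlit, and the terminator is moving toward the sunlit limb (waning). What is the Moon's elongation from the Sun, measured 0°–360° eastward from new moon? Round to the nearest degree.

237°

cos θ = 1 − 2f = -0.540, giving a principal value of 122.7°.
A waning Moon lies in 180°–360°, so θ = 360° − 122.7° = 237.3°.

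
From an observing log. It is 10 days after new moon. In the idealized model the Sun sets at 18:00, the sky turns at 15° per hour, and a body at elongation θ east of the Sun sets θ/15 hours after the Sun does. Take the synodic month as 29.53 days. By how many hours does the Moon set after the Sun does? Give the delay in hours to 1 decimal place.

8.1 h

The Moon has covered 10/29.53 of its cycle, so θ ≈ 360° × 10/29.53 = 121.9°.
The Moon trails the Sun by θ/15 = 121.9/15 ≈ 8.13 hours.
So the Moon sets 8.13 h after the Sun.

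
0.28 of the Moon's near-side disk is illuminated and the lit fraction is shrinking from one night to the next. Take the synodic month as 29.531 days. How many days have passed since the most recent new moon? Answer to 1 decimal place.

From f = (1 − cos θ)/2: cos θ = 1 − 2×0.28 = 0.440; arccos → 63.9°.
Since the Moon is past full (waning), take the reflex angle: θ = 360° − 63.9° = 296.1°.
At 360°/29.531 d per day, 296.1° corresponds to 24.29 days.

24.3 days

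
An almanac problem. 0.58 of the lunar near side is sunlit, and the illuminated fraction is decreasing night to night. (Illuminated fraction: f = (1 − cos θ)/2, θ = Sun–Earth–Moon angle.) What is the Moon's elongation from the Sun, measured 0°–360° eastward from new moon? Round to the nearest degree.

261°

From f = (1 − cos θ)/2: cos θ = 1 − 2×0.58 = -0.160; arccos → 99.2°.
Since the Moon is past full (waning), take the reflex angle: θ = 360° − 99.2° = 260.8°.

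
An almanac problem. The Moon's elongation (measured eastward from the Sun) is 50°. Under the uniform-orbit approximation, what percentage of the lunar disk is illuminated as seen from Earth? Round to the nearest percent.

cos 50° = 0.643, so f = (1 − 0.643)/2 = 0.179, i.e. 18%.

18%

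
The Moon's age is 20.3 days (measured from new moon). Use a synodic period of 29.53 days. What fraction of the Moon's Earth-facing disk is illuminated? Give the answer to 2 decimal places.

0.69

The Moon has covered 20.3/29.53 of its cycle, so θ ≈ 360° × 20.3/29.53 = 247.5°.
With cos θ = (-0.383), the lit fraction is (1 − (-0.383))/2 ≈ 0.692.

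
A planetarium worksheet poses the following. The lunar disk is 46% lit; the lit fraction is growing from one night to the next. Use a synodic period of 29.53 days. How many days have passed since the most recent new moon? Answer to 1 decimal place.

7.0 days

From f = (1 − cos θ)/2: cos θ = 1 − 2×0.46 = 0.080; arccos → 85.4°.
The Moon is waxing (0°–180°), so θ = 85.4° directly.
At 360°/29.53 d per day, 85.4° corresponds to 7.01 days.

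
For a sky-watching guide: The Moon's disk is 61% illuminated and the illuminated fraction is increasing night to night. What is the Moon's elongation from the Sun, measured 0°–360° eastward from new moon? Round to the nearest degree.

103°

cos θ = 1 − 2f = -0.220, giving a principal value of 102.7°.
Waxing ⇒ before full, so θ = 102.7°.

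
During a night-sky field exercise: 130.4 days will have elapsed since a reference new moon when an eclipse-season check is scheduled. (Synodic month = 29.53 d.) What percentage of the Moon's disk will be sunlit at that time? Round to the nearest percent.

Reduce mod P: 130.4 − 4×29.53 = 12.28 d into the current lunation.
Phase angle: θ = 360°·(12.28 d)/(29.53 d) = 149.7°.
Illuminated fraction = (1 − cos 149.7°)/2 = (1 − (-0.863))/2 ≈ 0.932, so 93%.

93%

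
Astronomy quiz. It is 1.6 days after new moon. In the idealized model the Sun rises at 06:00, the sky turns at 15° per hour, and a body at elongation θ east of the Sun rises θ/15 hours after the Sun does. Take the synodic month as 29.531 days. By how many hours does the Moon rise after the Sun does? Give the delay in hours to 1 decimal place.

Phase angle: θ = 360°·(1.6 d)/(29.531 d) = 19.5°.
Delay after the Sun = 19.5° / (15°/h) ≈ 1.30 h.
So the Moon rises 1.30 h after the Sun.

1.3 h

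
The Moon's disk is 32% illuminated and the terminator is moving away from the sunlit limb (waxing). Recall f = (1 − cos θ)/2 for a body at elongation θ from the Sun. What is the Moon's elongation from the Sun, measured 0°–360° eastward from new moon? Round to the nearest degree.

69°

From f = (1 − cos θ)/2: cos θ = 1 − 2×0.32 = 0.360; arccos → 68.9°.
Before full moon the principal value applies: θ = 68.9°.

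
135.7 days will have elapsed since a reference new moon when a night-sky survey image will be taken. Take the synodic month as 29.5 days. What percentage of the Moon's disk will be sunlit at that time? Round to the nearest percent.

90%

135.7 d spans 4 complete synodic months (4 × 29.5 = 118.00 d) plus 17.70 d.
Phase angle: θ = 360°·(17.70 d)/(29.5 d) = 216.0°.
With cos θ = (-0.809), the lit fraction is (1 − (-0.809))/2 ≈ 0.905, so 90%.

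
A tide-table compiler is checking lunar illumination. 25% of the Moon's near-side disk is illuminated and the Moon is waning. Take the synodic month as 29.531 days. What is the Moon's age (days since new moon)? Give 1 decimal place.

24.6 days

From f = (1 − cos θ)/2: cos θ = 1 − 2×0.25 = 0.500; arccos → 60.0°.
Since the Moon is past full (waning), take the reflex angle: θ = 360° − 60.0° = 300.0°.
At 360°/29.531 d per day, 300.0° corresponds to 24.61 days.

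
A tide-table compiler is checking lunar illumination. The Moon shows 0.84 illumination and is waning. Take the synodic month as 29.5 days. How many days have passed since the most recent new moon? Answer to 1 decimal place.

18.6 days

Invert f = (1 − cos θ)/2 to get cos θ = 1 − 2(0.84) = -0.680, hence θ₀ = arccos -0.680 = 132.8°.
Waning ⇒ past full, so θ = 360° − 132.8° = 227.2°.
At 360°/29.5 d per day, 227.2° corresponds to 18.61 days.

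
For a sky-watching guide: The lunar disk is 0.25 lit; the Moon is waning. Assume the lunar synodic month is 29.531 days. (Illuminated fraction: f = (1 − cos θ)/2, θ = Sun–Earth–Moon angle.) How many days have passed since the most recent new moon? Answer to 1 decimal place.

cos θ = 1 − 2f = 0.500, giving a principal value of 60.0°.
Since the Moon is past full (waning), take the reflex angle: θ = 360° − 60.0° = 300.0°.
Age = 29.531 × 300.0°/360° ≈ 24.61 days.

24.6 days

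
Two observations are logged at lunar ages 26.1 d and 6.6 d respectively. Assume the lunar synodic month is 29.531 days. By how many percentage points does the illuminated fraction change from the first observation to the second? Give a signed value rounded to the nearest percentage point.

θ₁ = 360° × 26.1/29.531 = 318.2°, f₁ = (1 − cos θ₁)/2 = 0.127.
θ₂ = 360° × 6.6/29.531 = 80.5°, f₂ = (1 − cos θ₂)/2 = 0.417.
Change = f₂ − f₁ = +0.290 → +29 percentage points.

+29 percentage points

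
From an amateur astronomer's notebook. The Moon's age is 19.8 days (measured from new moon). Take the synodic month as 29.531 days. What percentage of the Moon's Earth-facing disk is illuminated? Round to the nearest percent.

The Moon has covered 19.8/29.531 of its cycle, so θ ≈ 360° × 19.8/29.531 = 241.4°.
cos 241.4° = (-0.479), so f = (1 − (-0.479))/2 = 0.740, so 74%.

74%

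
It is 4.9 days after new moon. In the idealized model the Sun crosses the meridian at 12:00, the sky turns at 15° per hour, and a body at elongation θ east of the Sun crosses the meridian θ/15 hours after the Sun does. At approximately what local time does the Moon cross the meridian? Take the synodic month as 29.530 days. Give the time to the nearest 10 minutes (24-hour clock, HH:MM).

Elongation θ = 360° × 4.9/29.530 ≈ 59.7°.
Delay after the Sun = 59.7° / (15°/h) ≈ 3.98 h.
12:00 + 3.982 h ≈ 15:59 → 16:00 to the nearest ten minutes.

16:00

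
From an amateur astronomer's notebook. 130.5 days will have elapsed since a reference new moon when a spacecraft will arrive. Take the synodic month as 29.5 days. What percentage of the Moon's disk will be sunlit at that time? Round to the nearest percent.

94%

130.5/29.5 = 4.424 lunations, so 4 complete cycles and 12.50 d into the next.
Phase angle: θ = 360°·(12.50 d)/(29.5 d) = 152.5°.
With cos θ = (-0.887), the lit fraction is (1 − (-0.887))/2 ≈ 0.944, so 94%.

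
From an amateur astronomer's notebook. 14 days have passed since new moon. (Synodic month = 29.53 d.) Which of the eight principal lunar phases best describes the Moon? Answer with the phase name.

full moon

At 14/29.53 of the cycle, θ ≈ 171° — the full moon range.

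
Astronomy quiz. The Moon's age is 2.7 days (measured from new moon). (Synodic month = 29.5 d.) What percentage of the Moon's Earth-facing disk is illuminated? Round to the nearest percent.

8%

Elongation θ = 360° × 2.7/29.5 ≈ 32.9°.
With cos θ = 0.839, the lit fraction is (1 − 0.839)/2 ≈ 0.080, so 8%.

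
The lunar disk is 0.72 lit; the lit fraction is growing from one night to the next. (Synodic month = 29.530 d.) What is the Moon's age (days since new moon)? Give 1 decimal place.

9.5 days

From f = (1 − cos θ)/2: cos θ = 1 − 2×0.72 = -0.440; arccos → 116.1°.
Waxing ⇒ before full, so θ = 116.1°.
Age = 29.530 × 116.1°/360° ≈ 9.52 days.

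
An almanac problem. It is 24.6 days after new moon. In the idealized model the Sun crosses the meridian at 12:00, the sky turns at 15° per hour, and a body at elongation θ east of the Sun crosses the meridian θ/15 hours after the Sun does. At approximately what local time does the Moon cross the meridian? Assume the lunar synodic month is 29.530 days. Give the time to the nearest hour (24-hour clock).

08:00

Phase angle: θ = 360°·(24.6 d)/(29.530 d) = 299.9°.
The Moon trails the Sun by θ/15 = 299.9/15 ≈ 19.99 hours.
12:00 + 19.99 h ≈ 08:00 → 08:00 to the nearest hour.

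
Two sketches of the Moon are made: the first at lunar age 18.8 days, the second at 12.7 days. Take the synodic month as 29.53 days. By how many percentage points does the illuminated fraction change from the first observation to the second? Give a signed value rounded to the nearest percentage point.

θ₁ = 360° × 18.8/29.53 = 229.2°, f₁ = (1 − cos θ₁)/2 = 0.827.
θ₂ = 360° × 12.7/29.53 = 154.8°, f₂ = (1 − cos θ₂)/2 = 0.953.
Change = f₂ − f₁ = +0.126 → +13 percentage points.

+13 pp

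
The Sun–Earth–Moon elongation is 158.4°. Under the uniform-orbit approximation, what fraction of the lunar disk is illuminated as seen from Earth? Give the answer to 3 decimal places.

0.965

f = (1 − cos 158.4°)/2 = (1 − (-0.930))/2 ≈ 0.965.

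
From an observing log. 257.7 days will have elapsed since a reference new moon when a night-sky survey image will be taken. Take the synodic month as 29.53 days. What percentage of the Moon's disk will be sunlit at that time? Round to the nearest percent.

57%

257.7 d spans 8 complete synodic months (8 × 29.53 = 236.24 d) plus 21.46 d.
Phase angle: θ = 360°·(21.46 d)/(29.53 d) = 261.6°.
With cos θ = (-0.146), the lit fraction is (1 − (-0.146))/2 ≈ 0.573, so 57%.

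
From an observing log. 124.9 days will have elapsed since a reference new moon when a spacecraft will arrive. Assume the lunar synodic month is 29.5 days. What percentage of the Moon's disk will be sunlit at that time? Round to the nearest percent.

124.9/29.5 = 4.234 lunations, so 4 complete cycles and 6.90 d into the next.
Elongation θ = 360° × 6.90/29.5 ≈ 84.2°.
Illuminated fraction = (1 − cos 84.2°)/2 = (1 − 0.101)/2 ≈ 0.450, so 45%.

45%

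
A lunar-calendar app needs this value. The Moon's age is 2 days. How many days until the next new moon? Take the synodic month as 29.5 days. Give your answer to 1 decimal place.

27.5 days

The next new moon completes the synodic month: 29.5 − 2 = 27.500 days.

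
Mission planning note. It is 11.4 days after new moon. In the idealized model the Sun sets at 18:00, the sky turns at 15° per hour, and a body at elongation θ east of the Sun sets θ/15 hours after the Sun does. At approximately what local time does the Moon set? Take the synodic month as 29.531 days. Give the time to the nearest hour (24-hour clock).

03:00

The Moon has covered 11.4/29.531 of its cycle, so θ ≈ 360° × 11.4/29.531 = 139.0°.
The Moon trails the Sun by θ/15 = 139.0/15 ≈ 9.26 hours.
18:00 + 9.26 h ≈ 03:16 → 03:00 to the nearest hour.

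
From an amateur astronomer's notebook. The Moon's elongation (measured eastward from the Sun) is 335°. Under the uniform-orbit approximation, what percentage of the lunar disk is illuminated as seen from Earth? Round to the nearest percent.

5%

Half-versine of 335°: (1 − 0.906)/2 = 0.047, i.e. 5%.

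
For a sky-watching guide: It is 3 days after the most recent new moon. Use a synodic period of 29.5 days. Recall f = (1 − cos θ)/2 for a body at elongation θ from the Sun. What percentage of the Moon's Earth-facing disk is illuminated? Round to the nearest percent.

The Moon has covered 3/29.5 of its cycle, so θ ≈ 360° × 3/29.5 = 36.6°.
cos 36.6° = 0.803, so f = (1 − 0.803)/2 = 0.099, so 10%.

10%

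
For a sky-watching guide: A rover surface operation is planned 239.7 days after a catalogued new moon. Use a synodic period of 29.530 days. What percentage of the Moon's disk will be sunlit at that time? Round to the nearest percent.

239.7/29.530 = 8.117 lunations, so 8 complete cycles and 3.46 d into the next.
Elongation θ = 360° × 3.46/29.530 ≈ 42.2°.
Illuminated fraction = (1 − cos 42.2°)/2 = (1 − 0.741)/2 ≈ 0.129, so 13%.

13%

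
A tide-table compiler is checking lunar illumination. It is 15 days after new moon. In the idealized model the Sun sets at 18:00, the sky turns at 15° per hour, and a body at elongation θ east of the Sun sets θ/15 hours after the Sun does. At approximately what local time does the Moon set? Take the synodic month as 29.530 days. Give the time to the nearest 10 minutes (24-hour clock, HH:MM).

Phase angle: θ = 360°·(15 d)/(29.530 d) = 182.9°.
Delay after the Sun = 182.9° / (15°/h) ≈ 12.19 h.
18:00 + 12.191 h ≈ 06:11 → 06:10 to the nearest ten minutes.

06:10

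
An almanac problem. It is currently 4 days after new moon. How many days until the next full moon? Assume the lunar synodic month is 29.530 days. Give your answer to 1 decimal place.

10.8 days

Full moon is 0.5 of the way through the cycle: age 0.5 × 29.530 = 14.765 d.
So 10.765 days remain (14.765 − 4).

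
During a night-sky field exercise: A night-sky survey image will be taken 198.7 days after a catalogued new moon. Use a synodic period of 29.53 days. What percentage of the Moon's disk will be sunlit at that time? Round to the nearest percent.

198.7 d spans 6 complete synodic months (6 × 29.53 = 177.18 d) plus 21.52 d.
The Moon has covered 21.52/29.53 of its cycle, so θ ≈ 360° × 21.52/29.53 = 262.4°.
With cos θ = (-0.133), the lit fraction is (1 − (-0.133))/2 ≈ 0.567, so 57%.

57%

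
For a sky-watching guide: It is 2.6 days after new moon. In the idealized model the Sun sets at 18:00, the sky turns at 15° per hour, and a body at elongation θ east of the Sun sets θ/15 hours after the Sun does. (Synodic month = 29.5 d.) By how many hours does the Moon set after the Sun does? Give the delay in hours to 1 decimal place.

Elongation θ = 360° × 2.6/29.5 ≈ 31.7°.
Delay after the Sun = 31.7° / (15°/h) ≈ 2.12 h.
So the Moon sets 2.12 h after the Sun.

2.1 h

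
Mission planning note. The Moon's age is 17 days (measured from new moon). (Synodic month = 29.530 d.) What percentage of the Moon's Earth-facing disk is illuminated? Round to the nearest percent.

The Moon has covered 17/29.530 of its cycle, so θ ≈ 360° × 17/29.530 = 207.2°.
Illuminated fraction = (1 − cos 207.2°)/2 = (1 − (-0.889))/2 ≈ 0.945, so 94%.

94%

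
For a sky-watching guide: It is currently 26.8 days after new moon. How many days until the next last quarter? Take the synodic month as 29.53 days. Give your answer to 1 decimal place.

Last quarter is 0.75 of the way through the cycle: age 0.75 × 29.53 = 22.148 d.
This lunation's last quarter (22.148 d) has passed, so add one period: 51.678 − 26.8 = 24.878 days.

24.9 days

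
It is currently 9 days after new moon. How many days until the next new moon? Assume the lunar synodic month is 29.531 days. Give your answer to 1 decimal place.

20.5 days

The next new moon completes the synodic month: 29.531 − 9 = 20.531 days.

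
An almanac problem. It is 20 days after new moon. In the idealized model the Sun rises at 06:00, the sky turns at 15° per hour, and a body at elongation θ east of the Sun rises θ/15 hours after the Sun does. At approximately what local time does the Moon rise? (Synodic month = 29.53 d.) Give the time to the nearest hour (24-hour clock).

Elongation θ = 360° × 20/29.53 ≈ 243.8°.
Delay after the Sun = 243.8° / (15°/h) ≈ 16.25 h.
06:00 + 16.25 h ≈ 22:15 → 22:00 to the nearest hour.

22:00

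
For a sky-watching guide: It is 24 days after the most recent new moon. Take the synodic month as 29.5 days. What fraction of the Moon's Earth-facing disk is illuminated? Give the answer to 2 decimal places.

0.31

Elongation θ = 360° × 24/29.5 ≈ 292.9°.
Illuminated fraction = (1 − cos 292.9°)/2 = (1 − 0.389)/2 ≈ 0.306.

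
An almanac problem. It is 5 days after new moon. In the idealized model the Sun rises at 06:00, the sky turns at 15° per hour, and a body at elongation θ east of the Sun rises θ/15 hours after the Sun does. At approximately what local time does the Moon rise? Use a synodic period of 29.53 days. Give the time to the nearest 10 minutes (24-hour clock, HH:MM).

10:00

Elongation θ = 360° × 5/29.53 ≈ 61.0°.
Delay after the Sun = 61.0° / (15°/h) ≈ 4.06 h.
06:00 + 4.064 h ≈ 10:04 → 10:00 to the nearest ten minutes.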